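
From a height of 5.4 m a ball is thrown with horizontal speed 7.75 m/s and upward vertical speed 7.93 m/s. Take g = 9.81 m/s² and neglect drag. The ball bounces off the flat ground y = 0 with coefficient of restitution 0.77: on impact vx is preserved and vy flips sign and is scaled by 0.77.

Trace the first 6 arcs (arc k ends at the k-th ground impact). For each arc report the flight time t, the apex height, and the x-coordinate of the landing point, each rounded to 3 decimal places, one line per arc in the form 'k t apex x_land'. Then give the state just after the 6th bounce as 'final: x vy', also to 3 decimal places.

Arc 1: start y=5.400, vy=7.930 → t=2.133, apex=8.605, x_land=16.530, impact vy=-12.994
  bounce: vy ← 0.77·12.994 = 10.005
Arc 2: start y=0.000, vy=10.005 → t=2.040, apex=5.102, x_land=32.338, impact vy=-10.005
  bounce: vy ← 0.77·10.005 = 7.704
Arc 3: start y=0.000, vy=7.704 → t=1.571, apex=3.025, x_land=44.510, impact vy=-7.704
  bounce: vy ← 0.77·7.704 = 5.932
Arc 4: start y=0.000, vy=5.932 → t=1.209, apex=1.794, x_land=53.883, impact vy=-5.932
  bounce: vy ← 0.77·5.932 = 4.568
Arc 5: start y=0.000, vy=4.568 → t=0.931, apex=1.063, x_land=61.100, impact vy=-4.568
  bounce: vy ← 0.77·4.568 = 3.517
Arc 6: start y=0.000, vy=3.517 → t=0.717, apex=0.630, x_land=66.657, impact vy=-3.517
  bounce: vy ← 0.77·3.517 = 2.708

1 2.133 8.605 16.530
2 2.040 5.102 32.338
3 1.571 3.025 44.510
4 1.209 1.794 53.883
5 0.931 1.063 61.100
6 0.717 0.630 66.657
final: 66.657 2.708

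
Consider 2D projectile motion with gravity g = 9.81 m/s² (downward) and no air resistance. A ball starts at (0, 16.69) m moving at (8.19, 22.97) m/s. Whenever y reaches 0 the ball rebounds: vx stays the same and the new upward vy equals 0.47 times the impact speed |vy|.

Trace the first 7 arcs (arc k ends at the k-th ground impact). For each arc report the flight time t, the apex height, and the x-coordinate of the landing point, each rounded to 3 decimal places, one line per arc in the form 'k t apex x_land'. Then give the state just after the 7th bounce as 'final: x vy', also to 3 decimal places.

Arc 1: start y=16.690, vy=22.970 → t=5.322, apex=43.582, x_land=43.590, impact vy=-29.242
  bounce: vy ← 0.47·29.242 = 13.744
Arc 2: start y=0.000, vy=13.744 → t=2.802, apex=9.627, x_land=66.538, impact vy=-13.744
  bounce: vy ← 0.47·13.744 = 6.459
Arc 3: start y=0.000, vy=6.459 → t=1.317, apex=2.127, x_land=77.323, impact vy=-6.459
  bounce: vy ← 0.47·6.459 = 3.036
Arc 4: start y=0.000, vy=3.036 → t=0.619, apex=0.470, x_land=82.392, impact vy=-3.036
  bounce: vy ← 0.47·3.036 = 1.427
Arc 5: start y=0.000, vy=1.427 → t=0.291, apex=0.104, x_land=84.775, impact vy=-1.427
  bounce: vy ← 0.47·1.427 = 0.671
Arc 6: start y=0.000, vy=0.671 → t=0.137, apex=0.023, x_land=85.895, impact vy=-0.671
  bounce: vy ← 0.47·0.671 = 0.315
Arc 7: start y=0.000, vy=0.315 → t=0.064, apex=0.005, x_land=86.421, impact vy=-0.315
  bounce: vy ← 0.47·0.315 = 0.148

1 5.322 43.582 43.590
2 2.802 9.627 66.538
3 1.317 2.127 77.323
4 0.619 0.470 82.392
5 0.291 0.104 84.775
6 0.137 0.023 85.895
7 0.064 0.005 86.421
final: 86.421 0.148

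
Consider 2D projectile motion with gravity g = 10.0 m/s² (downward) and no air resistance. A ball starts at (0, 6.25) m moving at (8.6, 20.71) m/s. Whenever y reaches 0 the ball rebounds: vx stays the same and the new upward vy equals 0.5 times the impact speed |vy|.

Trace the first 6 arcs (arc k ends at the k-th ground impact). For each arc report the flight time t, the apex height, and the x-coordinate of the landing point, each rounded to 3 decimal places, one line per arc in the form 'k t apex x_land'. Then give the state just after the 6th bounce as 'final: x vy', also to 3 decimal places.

1 4.425 27.695 38.051
2 2.354 6.924 58.291
3 1.177 1.731 68.411
4 0.588 0.433 73.471
5 0.294 0.108 76.001
6 0.147 0.027 77.266
final: 77.266 0.368

Arc 1: start y=6.250, vy=20.710 → t=4.425, apex=27.695, x_land=38.051, impact vy=-23.535
  bounce: vy ← 0.5·23.535 = 11.768
Arc 2: start y=0.000, vy=11.768 → t=2.354, apex=6.924, x_land=58.291, impact vy=-11.768
  bounce: vy ← 0.5·11.768 = 5.884
Arc 3: start y=0.000, vy=5.884 → t=1.177, apex=1.731, x_land=68.411, impact vy=-5.884
  bounce: vy ← 0.5·5.884 = 2.942
Arc 4: start y=0.000, vy=2.942 → t=0.588, apex=0.433, x_land=73.471, impact vy=-2.942
  bounce: vy ← 0.5·2.942 = 1.471
Arc 5: start y=0.000, vy=1.471 → t=0.294, apex=0.108, x_land=76.001, impact vy=-1.471
  bounce: vy ← 0.5·1.471 = 0.735
Arc 6: start y=0.000, vy=0.735 → t=0.147, apex=0.027, x_land=77.266, impact vy=-0.735
  bounce: vy ← 0.5·0.735 = 0.368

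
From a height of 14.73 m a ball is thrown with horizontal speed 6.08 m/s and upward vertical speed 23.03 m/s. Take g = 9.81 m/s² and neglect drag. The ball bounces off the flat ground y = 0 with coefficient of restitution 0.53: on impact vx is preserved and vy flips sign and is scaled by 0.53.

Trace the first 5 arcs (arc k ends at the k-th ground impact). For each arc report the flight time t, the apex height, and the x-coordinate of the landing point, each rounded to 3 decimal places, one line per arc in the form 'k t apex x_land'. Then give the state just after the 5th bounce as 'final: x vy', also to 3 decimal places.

Arc 1: start y=14.730, vy=23.030 → t=5.266, apex=41.763, x_land=32.014, impact vy=-28.625
  bounce: vy ← 0.53·28.625 = 15.171
Arc 2: start y=0.000, vy=15.171 → t=3.093, apex=11.731, x_land=50.820, impact vy=-15.171
  bounce: vy ← 0.53·15.171 = 8.041
Arc 3: start y=0.000, vy=8.041 → t=1.639, apex=3.295, x_land=60.787, impact vy=-8.041
  bounce: vy ← 0.53·8.041 = 4.262
Arc 4: start y=0.000, vy=4.262 → t=0.869, apex=0.926, x_land=66.069, impact vy=-4.262
  bounce: vy ← 0.53·4.262 = 2.259
Arc 5: start y=0.000, vy=2.259 → t=0.460, apex=0.260, x_land=68.869, impact vy=-2.259
  bounce: vy ← 0.53·2.259 = 1.197

1 5.266 41.763 32.014
2 3.093 11.731 50.820
3 1.639 3.295 60.787
4 0.869 0.926 66.069
5 0.460 0.260 68.869
final: 68.869 1.197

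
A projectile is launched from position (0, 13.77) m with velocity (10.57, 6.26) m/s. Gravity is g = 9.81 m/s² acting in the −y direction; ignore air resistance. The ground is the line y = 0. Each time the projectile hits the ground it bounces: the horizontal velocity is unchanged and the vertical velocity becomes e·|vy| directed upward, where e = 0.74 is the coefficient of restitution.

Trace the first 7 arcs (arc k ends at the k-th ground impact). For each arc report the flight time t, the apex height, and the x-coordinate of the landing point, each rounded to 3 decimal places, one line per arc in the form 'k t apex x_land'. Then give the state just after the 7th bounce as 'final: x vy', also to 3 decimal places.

1 2.431 15.767 25.696
2 2.654 8.634 53.744
3 1.964 4.728 74.499
4 1.453 2.589 89.858
5 1.075 1.418 101.223
6 0.796 0.776 109.634
7 0.589 0.425 115.858
final: 115.858 2.137

Arc 1: start y=13.770, vy=6.260 → t=2.431, apex=15.767, x_land=25.696, impact vy=-17.588
  bounce: vy ← 0.74·17.588 = 13.015
Arc 2: start y=0.000, vy=13.015 → t=2.654, apex=8.634, x_land=53.744, impact vy=-13.015
  bounce: vy ← 0.74·13.015 = 9.631
Arc 3: start y=0.000, vy=9.631 → t=1.964, apex=4.728, x_land=74.499, impact vy=-9.631
  bounce: vy ← 0.74·9.631 = 7.127
Arc 4: start y=0.000, vy=7.127 → t=1.453, apex=2.589, x_land=89.858, impact vy=-7.127
  bounce: vy ← 0.74·7.127 = 5.274
Arc 5: start y=0.000, vy=5.274 → t=1.075, apex=1.418, x_land=101.223, impact vy=-5.274
  bounce: vy ← 0.74·5.274 = 3.903
Arc 6: start y=0.000, vy=3.903 → t=0.796, apex=0.776, x_land=109.634, impact vy=-3.903
  bounce: vy ← 0.74·3.903 = 2.888
Arc 7: start y=0.000, vy=2.888 → t=0.589, apex=0.425, x_land=115.858, impact vy=-2.888
  bounce: vy ← 0.74·2.888 = 2.137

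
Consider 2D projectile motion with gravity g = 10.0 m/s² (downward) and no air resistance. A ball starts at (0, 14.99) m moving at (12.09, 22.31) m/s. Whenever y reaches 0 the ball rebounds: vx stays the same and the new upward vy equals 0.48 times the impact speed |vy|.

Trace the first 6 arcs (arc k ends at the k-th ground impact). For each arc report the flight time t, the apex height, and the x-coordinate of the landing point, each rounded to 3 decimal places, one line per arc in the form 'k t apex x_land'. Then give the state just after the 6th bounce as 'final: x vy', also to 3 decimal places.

Arc 1: start y=14.990, vy=22.310 → t=5.055, apex=39.877, x_land=61.116, impact vy=-28.241
  bounce: vy ← 0.48·28.241 = 13.556
Arc 2: start y=0.000, vy=13.556 → t=2.711, apex=9.188, x_land=93.893, impact vy=-13.556
  bounce: vy ← 0.48·13.556 = 6.507
Arc 3: start y=0.000, vy=6.507 → t=1.301, apex=2.117, x_land=109.626, impact vy=-6.507
  bounce: vy ← 0.48·6.507 = 3.123
Arc 4: start y=0.000, vy=3.123 → t=0.625, apex=0.488, x_land=117.178, impact vy=-3.123
  bounce: vy ← 0.48·3.123 = 1.499
Arc 5: start y=0.000, vy=1.499 → t=0.300, apex=0.112, x_land=120.803, impact vy=-1.499
  bounce: vy ← 0.48·1.499 = 0.720
Arc 6: start y=0.000, vy=0.720 → t=0.144, apex=0.026, x_land=122.543, impact vy=-0.720
  bounce: vy ← 0.48·0.720 = 0.345

1 5.055 39.877 61.116
2 2.711 9.188 93.893
3 1.301 2.117 109.626
4 0.625 0.488 117.178
5 0.300 0.112 120.803
6 0.144 0.026 122.543
final: 122.543 0.345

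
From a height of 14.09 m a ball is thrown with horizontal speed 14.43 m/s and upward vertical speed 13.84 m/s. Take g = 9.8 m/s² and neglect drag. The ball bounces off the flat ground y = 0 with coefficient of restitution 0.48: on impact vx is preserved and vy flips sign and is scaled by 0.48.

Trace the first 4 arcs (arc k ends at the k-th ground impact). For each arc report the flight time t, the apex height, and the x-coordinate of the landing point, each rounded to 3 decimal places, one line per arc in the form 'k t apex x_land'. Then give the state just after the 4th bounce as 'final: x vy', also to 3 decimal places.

1 3.619 23.863 52.223
2 2.119 5.498 82.793
3 1.017 1.267 97.467
4 0.488 0.292 104.510
final: 104.510 1.148

Arc 1: start y=14.090, vy=13.840 → t=3.619, apex=23.863, x_land=52.223, impact vy=-21.627
  bounce: vy ← 0.48·21.627 = 10.381
Arc 2: start y=0.000, vy=10.381 → t=2.119, apex=5.498, x_land=82.793, impact vy=-10.381
  bounce: vy ← 0.48·10.381 = 4.983
Arc 3: start y=0.000, vy=4.983 → t=1.017, apex=1.267, x_land=97.467, impact vy=-4.983
  bounce: vy ← 0.48·4.983 = 2.392
Arc 4: start y=0.000, vy=2.392 → t=0.488, apex=0.292, x_land=104.510, impact vy=-2.392
  bounce: vy ← 0.48·2.392 = 1.148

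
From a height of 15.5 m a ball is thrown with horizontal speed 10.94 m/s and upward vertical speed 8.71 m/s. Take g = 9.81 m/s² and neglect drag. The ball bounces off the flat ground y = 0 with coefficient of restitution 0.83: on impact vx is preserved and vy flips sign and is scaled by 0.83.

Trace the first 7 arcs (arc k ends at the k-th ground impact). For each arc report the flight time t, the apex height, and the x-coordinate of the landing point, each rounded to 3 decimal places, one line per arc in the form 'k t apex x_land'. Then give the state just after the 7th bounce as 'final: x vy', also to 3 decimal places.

1 2.875 19.367 31.452
2 3.298 13.342 67.537
3 2.738 9.191 97.488
4 2.272 6.332 122.347
5 1.886 4.362 142.981
6 1.565 3.005 160.106
7 1.299 2.070 174.321
final: 174.321 5.290

Arc 1: start y=15.500, vy=8.710 → t=2.875, apex=19.367, x_land=31.452, impact vy=-19.493
  bounce: vy ← 0.83·19.493 = 16.179
Arc 2: start y=0.000, vy=16.179 → t=3.298, apex=13.342, x_land=67.537, impact vy=-16.179
  bounce: vy ← 0.83·16.179 = 13.429
Arc 3: start y=0.000, vy=13.429 → t=2.738, apex=9.191, x_land=97.488, impact vy=-13.429
  bounce: vy ← 0.83·13.429 = 11.146
Arc 4: start y=0.000, vy=11.146 → t=2.272, apex=6.332, x_land=122.347, impact vy=-11.146
  bounce: vy ← 0.83·11.146 = 9.251
Arc 5: start y=0.000, vy=9.251 → t=1.886, apex=4.362, x_land=142.981, impact vy=-9.251
  bounce: vy ← 0.83·9.251 = 7.678
Arc 6: start y=0.000, vy=7.678 → t=1.565, apex=3.005, x_land=160.106, impact vy=-7.678
  bounce: vy ← 0.83·7.678 = 6.373
Arc 7: start y=0.000, vy=6.373 → t=1.299, apex=2.070, x_land=174.321, impact vy=-6.373
  bounce: vy ← 0.83·6.373 = 5.290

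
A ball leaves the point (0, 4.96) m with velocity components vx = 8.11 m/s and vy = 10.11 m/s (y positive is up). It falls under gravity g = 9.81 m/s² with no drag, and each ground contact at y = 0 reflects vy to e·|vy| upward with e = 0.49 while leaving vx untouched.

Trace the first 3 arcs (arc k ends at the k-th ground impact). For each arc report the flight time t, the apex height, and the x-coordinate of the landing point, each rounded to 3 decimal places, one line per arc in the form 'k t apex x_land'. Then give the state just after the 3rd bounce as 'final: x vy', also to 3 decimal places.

Arc 1: start y=4.960, vy=10.110 → t=2.470, apex=10.170, x_land=20.036, impact vy=-14.125
  bounce: vy ← 0.49·14.125 = 6.921
Arc 2: start y=0.000, vy=6.921 → t=1.411, apex=2.442, x_land=31.480, impact vy=-6.921
  bounce: vy ← 0.49·6.921 = 3.392
Arc 3: start y=0.000, vy=3.392 → t=0.691, apex=0.586, x_land=37.087, impact vy=-3.392
  bounce: vy ← 0.49·3.392 = 1.662

1 2.470 10.170 20.036
2 1.411 2.442 31.480
3 0.691 0.586 37.087
final: 37.087 1.662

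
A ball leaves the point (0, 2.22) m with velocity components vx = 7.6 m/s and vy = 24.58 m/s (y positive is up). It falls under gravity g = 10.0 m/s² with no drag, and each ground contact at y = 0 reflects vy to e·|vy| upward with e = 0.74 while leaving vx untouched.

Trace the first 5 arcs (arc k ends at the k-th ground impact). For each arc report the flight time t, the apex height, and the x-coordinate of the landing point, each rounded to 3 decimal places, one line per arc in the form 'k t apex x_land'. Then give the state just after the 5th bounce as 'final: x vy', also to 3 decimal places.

Arc 1: start y=2.220, vy=24.580 → t=5.005, apex=32.429, x_land=38.036, impact vy=-25.467
  bounce: vy ← 0.74·25.467 = 18.846
Arc 2: start y=0.000, vy=18.846 → t=3.769, apex=17.758, x_land=66.681, impact vy=-18.846
  bounce: vy ← 0.74·18.846 = 13.946
Arc 3: start y=0.000, vy=13.946 → t=2.789, apex=9.724, x_land=87.879, impact vy=-13.946
  bounce: vy ← 0.74·13.946 = 10.320
Arc 4: start y=0.000, vy=10.320 → t=2.064, apex=5.325, x_land=103.565, impact vy=-10.320
  bounce: vy ← 0.74·10.320 = 7.637
Arc 5: start y=0.000, vy=7.637 → t=1.527, apex=2.916, x_land=115.173, impact vy=-7.637
  bounce: vy ← 0.74·7.637 = 5.651

1 5.005 32.429 38.036
2 3.769 17.758 66.681
3 2.789 9.724 87.879
4 2.064 5.325 103.565
5 1.527 2.916 115.173
final: 115.173 5.651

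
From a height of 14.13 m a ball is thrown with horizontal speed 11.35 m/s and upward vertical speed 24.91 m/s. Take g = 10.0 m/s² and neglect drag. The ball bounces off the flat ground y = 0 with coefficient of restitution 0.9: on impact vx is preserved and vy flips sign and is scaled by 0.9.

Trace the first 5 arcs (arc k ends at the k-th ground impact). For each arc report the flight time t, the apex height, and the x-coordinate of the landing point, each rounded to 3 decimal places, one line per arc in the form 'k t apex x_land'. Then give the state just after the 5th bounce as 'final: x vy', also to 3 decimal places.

1 5.496 45.155 62.382
2 5.409 36.576 123.777
3 4.868 29.626 179.033
4 4.382 23.997 228.764
5 3.943 19.438 273.522
final: 273.522 17.745

Arc 1: start y=14.130, vy=24.910 → t=5.496, apex=45.155, x_land=62.382, impact vy=-30.052
  bounce: vy ← 0.9·30.052 = 27.047
Arc 2: start y=0.000, vy=27.047 → t=5.409, apex=36.576, x_land=123.777, impact vy=-27.047
  bounce: vy ← 0.9·27.047 = 24.342
Arc 3: start y=0.000, vy=24.342 → t=4.868, apex=29.626, x_land=179.033, impact vy=-24.342
  bounce: vy ← 0.9·24.342 = 21.908
Arc 4: start y=0.000, vy=21.908 → t=4.382, apex=23.997, x_land=228.764, impact vy=-21.908
  bounce: vy ← 0.9·21.908 = 19.717
Arc 5: start y=0.000, vy=19.717 → t=3.943, apex=19.438, x_land=273.522, impact vy=-19.717
  bounce: vy ← 0.9·19.717 = 17.745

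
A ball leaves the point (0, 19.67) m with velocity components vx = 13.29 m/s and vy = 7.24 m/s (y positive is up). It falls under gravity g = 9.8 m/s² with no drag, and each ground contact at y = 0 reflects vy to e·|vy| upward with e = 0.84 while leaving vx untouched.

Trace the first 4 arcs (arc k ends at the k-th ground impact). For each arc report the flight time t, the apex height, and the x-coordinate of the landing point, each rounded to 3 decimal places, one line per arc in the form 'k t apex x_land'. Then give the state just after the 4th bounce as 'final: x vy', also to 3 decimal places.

1 2.874 22.344 38.198
2 3.588 15.766 85.876
3 3.014 11.125 125.926
4 2.531 7.850 159.568
final: 159.568 10.419

Arc 1: start y=19.670, vy=7.240 → t=2.874, apex=22.344, x_land=38.198, impact vy=-20.927
  bounce: vy ← 0.84·20.927 = 17.579
Arc 2: start y=0.000, vy=17.579 → t=3.588, apex=15.766, x_land=85.876, impact vy=-17.579
  bounce: vy ← 0.84·17.579 = 14.766
Arc 3: start y=0.000, vy=14.766 → t=3.014, apex=11.125, x_land=125.926, impact vy=-14.766
  bounce: vy ← 0.84·14.766 = 12.404
Arc 4: start y=0.000, vy=12.404 → t=2.531, apex=7.850, x_land=159.568, impact vy=-12.404
  bounce: vy ← 0.84·12.404 = 10.419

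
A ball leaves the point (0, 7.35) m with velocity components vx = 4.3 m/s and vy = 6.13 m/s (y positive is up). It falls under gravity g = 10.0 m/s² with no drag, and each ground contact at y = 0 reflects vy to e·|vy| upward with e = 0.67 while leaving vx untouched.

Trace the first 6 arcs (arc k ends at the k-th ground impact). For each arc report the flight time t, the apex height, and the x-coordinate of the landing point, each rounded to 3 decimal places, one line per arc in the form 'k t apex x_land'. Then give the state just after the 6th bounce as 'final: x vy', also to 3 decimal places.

1 1.972 9.229 8.478
2 1.821 4.143 16.306
3 1.220 1.860 21.551
4 0.817 0.835 25.065
5 0.548 0.375 27.419
6 0.367 0.168 28.997
final: 28.997 1.229

Arc 1: start y=7.350, vy=6.130 → t=1.972, apex=9.229, x_land=8.478, impact vy=-13.586
  bounce: vy ← 0.67·13.586 = 9.103
Arc 2: start y=0.000, vy=9.103 → t=1.821, apex=4.143, x_land=16.306, impact vy=-9.103
  bounce: vy ← 0.67·9.103 = 6.099
Arc 3: start y=0.000, vy=6.099 → t=1.220, apex=1.860, x_land=21.551, impact vy=-6.099
  bounce: vy ← 0.67·6.099 = 4.086
Arc 4: start y=0.000, vy=4.086 → t=0.817, apex=0.835, x_land=25.065, impact vy=-4.086
  bounce: vy ← 0.67·4.086 = 2.738
Arc 5: start y=0.000, vy=2.738 → t=0.548, apex=0.375, x_land=27.419, impact vy=-2.738
  bounce: vy ← 0.67·2.738 = 1.834
Arc 6: start y=0.000, vy=1.834 → t=0.367, apex=0.168, x_land=28.997, impact vy=-1.834
  bounce: vy ← 0.67·1.834 = 1.229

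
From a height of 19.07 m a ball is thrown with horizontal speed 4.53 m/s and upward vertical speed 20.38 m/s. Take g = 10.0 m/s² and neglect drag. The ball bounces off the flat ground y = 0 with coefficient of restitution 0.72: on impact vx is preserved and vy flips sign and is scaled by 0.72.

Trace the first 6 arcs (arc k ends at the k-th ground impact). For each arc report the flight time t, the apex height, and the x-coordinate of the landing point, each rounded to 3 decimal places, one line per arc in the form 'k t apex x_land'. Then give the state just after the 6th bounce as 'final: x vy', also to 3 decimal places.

Arc 1: start y=19.070, vy=20.380 → t=4.861, apex=39.837, x_land=22.019, impact vy=-28.227
  bounce: vy ← 0.72·28.227 = 20.323
Arc 2: start y=0.000, vy=20.323 → t=4.065, apex=20.652, x_land=40.432, impact vy=-20.323
  bounce: vy ← 0.72·20.323 = 14.633
Arc 3: start y=0.000, vy=14.633 → t=2.927, apex=10.706, x_land=53.689, impact vy=-14.633
  bounce: vy ← 0.72·14.633 = 10.536
Arc 4: start y=0.000, vy=10.536 → t=2.107, apex=5.550, x_land=63.234, impact vy=-10.536
  bounce: vy ← 0.72·10.536 = 7.586
Arc 5: start y=0.000, vy=7.586 → t=1.517, apex=2.877, x_land=70.107, impact vy=-7.586
  bounce: vy ← 0.72·7.586 = 5.462
Arc 6: start y=0.000, vy=5.462 → t=1.092, apex=1.491, x_land=75.055, impact vy=-5.462
  bounce: vy ← 0.72·5.462 = 3.932

1 4.861 39.837 22.019
2 4.065 20.652 40.432
3 2.927 10.706 53.689
4 2.107 5.550 63.234
5 1.517 2.877 70.107
6 1.092 1.491 75.055
final: 75.055 3.932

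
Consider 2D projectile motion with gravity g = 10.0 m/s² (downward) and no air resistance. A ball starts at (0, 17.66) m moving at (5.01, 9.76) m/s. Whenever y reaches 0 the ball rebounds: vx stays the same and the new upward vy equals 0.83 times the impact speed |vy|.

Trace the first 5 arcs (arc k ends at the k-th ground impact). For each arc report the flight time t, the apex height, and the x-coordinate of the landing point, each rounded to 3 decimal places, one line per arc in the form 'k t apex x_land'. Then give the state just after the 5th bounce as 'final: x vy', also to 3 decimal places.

Arc 1: start y=17.660, vy=9.760 → t=3.094, apex=22.423, x_land=15.499, impact vy=-21.177
  bounce: vy ← 0.83·21.177 = 17.577
Arc 2: start y=0.000, vy=17.577 → t=3.515, apex=15.447, x_land=33.111, impact vy=-17.577
  bounce: vy ← 0.83·17.577 = 14.589
Arc 3: start y=0.000, vy=14.589 → t=2.918, apex=10.642, x_land=47.729, impact vy=-14.589
  bounce: vy ← 0.83·14.589 = 12.109
Arc 4: start y=0.000, vy=12.109 → t=2.422, apex=7.331, x_land=59.862, impact vy=-12.109
  bounce: vy ← 0.83·12.109 = 10.050
Arc 5: start y=0.000, vy=10.050 → t=2.010, apex=5.050, x_land=69.932, impact vy=-10.050
  bounce: vy ← 0.83·10.050 = 8.342

1 3.094 22.423 15.499
2 3.515 15.447 33.111
3 2.918 10.642 47.729
4 2.422 7.331 59.862
5 2.010 5.050 69.932
final: 69.932 8.342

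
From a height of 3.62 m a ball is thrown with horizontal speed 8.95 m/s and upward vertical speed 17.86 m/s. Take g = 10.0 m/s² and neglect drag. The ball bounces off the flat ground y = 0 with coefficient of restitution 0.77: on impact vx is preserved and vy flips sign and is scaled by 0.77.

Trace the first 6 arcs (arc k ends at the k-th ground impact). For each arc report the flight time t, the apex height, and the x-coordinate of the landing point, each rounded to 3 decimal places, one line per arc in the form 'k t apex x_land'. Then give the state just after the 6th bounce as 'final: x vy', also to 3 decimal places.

1 3.764 19.569 33.691
2 3.047 11.602 60.958
3 2.346 6.879 81.954
4 1.806 4.079 98.121
5 1.391 2.418 110.569
6 1.071 1.434 120.155
final: 120.155 4.123

Arc 1: start y=3.620, vy=17.860 → t=3.764, apex=19.569, x_land=33.691, impact vy=-19.783
  bounce: vy ← 0.77·19.783 = 15.233
Arc 2: start y=0.000, vy=15.233 → t=3.047, apex=11.602, x_land=60.958, impact vy=-15.233
  bounce: vy ← 0.77·15.233 = 11.730
Arc 3: start y=0.000, vy=11.730 → t=2.346, apex=6.879, x_land=81.954, impact vy=-11.730
  bounce: vy ← 0.77·11.730 = 9.032
Arc 4: start y=0.000, vy=9.032 → t=1.806, apex=4.079, x_land=98.121, impact vy=-9.032
  bounce: vy ← 0.77·9.032 = 6.954
Arc 5: start y=0.000, vy=6.954 → t=1.391, apex=2.418, x_land=110.569, impact vy=-6.954
  bounce: vy ← 0.77·6.954 = 5.355
Arc 6: start y=0.000, vy=5.355 → t=1.071, apex=1.434, x_land=120.155, impact vy=-5.355
  bounce: vy ← 0.77·5.355 = 4.123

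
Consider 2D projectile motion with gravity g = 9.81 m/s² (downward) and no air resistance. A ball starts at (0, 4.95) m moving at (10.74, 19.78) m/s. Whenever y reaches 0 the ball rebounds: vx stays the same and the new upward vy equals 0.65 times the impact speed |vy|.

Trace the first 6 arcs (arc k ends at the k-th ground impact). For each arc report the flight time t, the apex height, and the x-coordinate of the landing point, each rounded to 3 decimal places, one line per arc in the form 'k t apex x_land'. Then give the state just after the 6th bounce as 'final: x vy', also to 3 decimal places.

Arc 1: start y=4.950, vy=19.780 → t=4.269, apex=24.891, x_land=45.849, impact vy=-22.099
  bounce: vy ← 0.65·22.099 = 14.364
Arc 2: start y=0.000, vy=14.364 → t=2.929, apex=10.517, x_land=77.301, impact vy=-14.364
  bounce: vy ← 0.65·14.364 = 9.337
Arc 3: start y=0.000, vy=9.337 → t=1.904, apex=4.443, x_land=97.745, impact vy=-9.337
  bounce: vy ← 0.65·9.337 = 6.069
Arc 4: start y=0.000, vy=6.069 → t=1.237, apex=1.877, x_land=111.034, impact vy=-6.069
  bounce: vy ← 0.65·6.069 = 3.945
Arc 5: start y=0.000, vy=3.945 → t=0.804, apex=0.793, x_land=119.672, impact vy=-3.945
  bounce: vy ← 0.65·3.945 = 2.564
Arc 6: start y=0.000, vy=2.564 → t=0.523, apex=0.335, x_land=125.286, impact vy=-2.564
  bounce: vy ← 0.65·2.564 = 1.667

1 4.269 24.891 45.849
2 2.929 10.517 77.301
3 1.904 4.443 97.745
4 1.237 1.877 111.034
5 0.804 0.793 119.672
6 0.523 0.335 125.286
final: 125.286 1.667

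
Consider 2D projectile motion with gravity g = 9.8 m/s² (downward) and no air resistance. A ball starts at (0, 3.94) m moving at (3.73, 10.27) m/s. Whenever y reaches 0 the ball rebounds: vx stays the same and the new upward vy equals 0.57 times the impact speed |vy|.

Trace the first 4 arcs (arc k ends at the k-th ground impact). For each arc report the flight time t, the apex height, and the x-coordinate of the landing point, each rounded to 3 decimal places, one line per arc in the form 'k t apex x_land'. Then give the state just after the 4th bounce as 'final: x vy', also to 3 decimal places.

1 2.427 9.321 9.053
2 1.572 3.028 14.918
3 0.896 0.984 18.261
4 0.511 0.320 20.167
final: 20.167 1.427

Arc 1: start y=3.940, vy=10.270 → t=2.427, apex=9.321, x_land=9.053, impact vy=-13.517
  bounce: vy ← 0.57·13.517 = 7.704
Arc 2: start y=0.000, vy=7.704 → t=1.572, apex=3.028, x_land=14.918, impact vy=-7.704
  bounce: vy ← 0.57·7.704 = 4.392
Arc 3: start y=0.000, vy=4.392 → t=0.896, apex=0.984, x_land=18.261, impact vy=-4.392
  bounce: vy ← 0.57·4.392 = 2.503
Arc 4: start y=0.000, vy=2.503 → t=0.511, apex=0.320, x_land=20.167, impact vy=-2.503
  bounce: vy ← 0.57·2.503 = 1.427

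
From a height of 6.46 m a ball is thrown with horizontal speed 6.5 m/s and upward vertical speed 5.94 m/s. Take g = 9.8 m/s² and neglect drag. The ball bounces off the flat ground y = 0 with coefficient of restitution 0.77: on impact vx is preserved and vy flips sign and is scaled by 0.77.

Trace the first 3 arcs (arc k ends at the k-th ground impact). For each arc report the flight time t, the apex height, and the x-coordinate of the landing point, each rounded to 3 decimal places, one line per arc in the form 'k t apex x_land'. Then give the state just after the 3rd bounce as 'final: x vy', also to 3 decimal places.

1 1.904 8.260 12.379
2 1.999 4.897 25.376
3 1.540 2.904 35.383
final: 35.383 5.809

Arc 1: start y=6.460, vy=5.940 → t=1.904, apex=8.260, x_land=12.379, impact vy=-12.724
  bounce: vy ← 0.77·12.724 = 9.797
Arc 2: start y=0.000, vy=9.797 → t=1.999, apex=4.897, x_land=25.376, impact vy=-9.797
  bounce: vy ← 0.77·9.797 = 7.544
Arc 3: start y=0.000, vy=7.544 → t=1.540, apex=2.904, x_land=35.383, impact vy=-7.544
  bounce: vy ← 0.77·7.544 = 5.809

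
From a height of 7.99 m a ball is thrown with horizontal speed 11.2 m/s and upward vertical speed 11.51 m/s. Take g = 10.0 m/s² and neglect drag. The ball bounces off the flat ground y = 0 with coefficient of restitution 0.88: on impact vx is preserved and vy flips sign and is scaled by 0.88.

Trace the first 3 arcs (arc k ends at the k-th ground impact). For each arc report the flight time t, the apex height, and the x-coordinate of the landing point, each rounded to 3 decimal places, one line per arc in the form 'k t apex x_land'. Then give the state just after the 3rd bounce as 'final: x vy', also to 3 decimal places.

Arc 1: start y=7.990, vy=11.510 → t=2.861, apex=14.614, x_land=32.039, impact vy=-17.096
  bounce: vy ← 0.88·17.096 = 15.045
Arc 2: start y=0.000, vy=15.045 → t=3.009, apex=11.317, x_land=65.739, impact vy=-15.045
  bounce: vy ← 0.88·15.045 = 13.239
Arc 3: start y=0.000, vy=13.239 → t=2.648, apex=8.764, x_land=95.395, impact vy=-13.239
  bounce: vy ← 0.88·13.239 = 11.651

1 2.861 14.614 32.039
2 3.009 11.317 65.739
3 2.648 8.764 95.395
final: 95.395 11.651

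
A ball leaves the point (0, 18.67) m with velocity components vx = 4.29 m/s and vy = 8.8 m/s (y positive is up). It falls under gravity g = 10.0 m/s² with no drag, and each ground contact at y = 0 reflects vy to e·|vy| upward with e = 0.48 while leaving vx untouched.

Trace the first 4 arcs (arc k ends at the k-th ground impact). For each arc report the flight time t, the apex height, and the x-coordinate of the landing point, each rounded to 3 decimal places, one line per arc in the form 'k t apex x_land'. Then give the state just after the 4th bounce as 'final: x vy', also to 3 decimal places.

1 3.003 22.542 12.884
2 2.038 5.194 21.629
3 0.978 1.197 25.826
4 0.470 0.276 27.841
final: 27.841 1.127

Arc 1: start y=18.670, vy=8.800 → t=3.003, apex=22.542, x_land=12.884, impact vy=-21.233
  bounce: vy ← 0.48·21.233 = 10.192
Arc 2: start y=0.000, vy=10.192 → t=2.038, apex=5.194, x_land=21.629, impact vy=-10.192
  bounce: vy ← 0.48·10.192 = 4.892
Arc 3: start y=0.000, vy=4.892 → t=0.978, apex=1.197, x_land=25.826, impact vy=-4.892
  bounce: vy ← 0.48·4.892 = 2.348
Arc 4: start y=0.000, vy=2.348 → t=0.470, apex=0.276, x_land=27.841, impact vy=-2.348
  bounce: vy ← 0.48·2.348 = 1.127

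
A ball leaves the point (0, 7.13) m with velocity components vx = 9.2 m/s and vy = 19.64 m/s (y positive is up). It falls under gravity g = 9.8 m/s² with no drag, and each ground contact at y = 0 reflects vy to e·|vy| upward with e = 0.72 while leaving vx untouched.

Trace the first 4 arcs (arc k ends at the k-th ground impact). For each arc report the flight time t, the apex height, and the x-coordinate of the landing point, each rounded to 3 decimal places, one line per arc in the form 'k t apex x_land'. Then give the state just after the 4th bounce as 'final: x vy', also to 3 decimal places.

1 4.343 26.810 39.957
2 3.368 13.898 70.946
3 2.425 7.205 93.258
4 1.746 3.735 109.322
final: 109.322 6.160

Arc 1: start y=7.130, vy=19.640 → t=4.343, apex=26.810, x_land=39.957, impact vy=-22.923
  bounce: vy ← 0.72·22.923 = 16.505
Arc 2: start y=0.000, vy=16.505 → t=3.368, apex=13.898, x_land=70.946, impact vy=-16.505
  bounce: vy ← 0.72·16.505 = 11.883
Arc 3: start y=0.000, vy=11.883 → t=2.425, apex=7.205, x_land=93.258, impact vy=-11.883
  bounce: vy ← 0.72·11.883 = 8.556
Arc 4: start y=0.000, vy=8.556 → t=1.746, apex=3.735, x_land=109.322, impact vy=-8.556
  bounce: vy ← 0.72·8.556 = 6.160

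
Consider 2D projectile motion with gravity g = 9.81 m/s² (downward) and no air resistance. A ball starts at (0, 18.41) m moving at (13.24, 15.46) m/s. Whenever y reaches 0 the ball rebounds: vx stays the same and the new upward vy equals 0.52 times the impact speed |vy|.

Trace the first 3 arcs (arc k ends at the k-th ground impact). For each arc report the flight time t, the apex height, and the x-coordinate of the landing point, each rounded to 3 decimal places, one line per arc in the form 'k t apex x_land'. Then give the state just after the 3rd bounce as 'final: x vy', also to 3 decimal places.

Arc 1: start y=18.410, vy=15.460 → t=4.073, apex=30.592, x_land=53.931, impact vy=-24.499
  bounce: vy ← 0.52·24.499 = 12.740
Arc 2: start y=0.000, vy=12.740 → t=2.597, apex=8.272, x_land=88.319, impact vy=-12.740
  bounce: vy ← 0.52·12.740 = 6.625
Arc 3: start y=0.000, vy=6.625 → t=1.351, apex=2.237, x_land=106.200, impact vy=-6.625
  bounce: vy ← 0.52·6.625 = 3.445

1 4.073 30.592 53.931
2 2.597 8.272 88.319
3 1.351 2.237 106.200
final: 106.200 3.445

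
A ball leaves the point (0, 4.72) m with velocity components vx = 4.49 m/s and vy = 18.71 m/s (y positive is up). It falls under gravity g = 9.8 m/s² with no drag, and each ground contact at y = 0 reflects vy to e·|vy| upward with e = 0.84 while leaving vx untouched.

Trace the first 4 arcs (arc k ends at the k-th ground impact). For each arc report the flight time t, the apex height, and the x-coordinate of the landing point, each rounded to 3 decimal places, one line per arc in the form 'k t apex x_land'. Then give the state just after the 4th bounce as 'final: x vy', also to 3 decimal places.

1 4.056 22.580 18.211
2 3.606 15.933 34.404
3 3.029 11.242 48.006
4 2.545 7.932 59.431
final: 59.431 10.474

Arc 1: start y=4.720, vy=18.710 → t=4.056, apex=22.580, x_land=18.211, impact vy=-21.037
  bounce: vy ← 0.84·21.037 = 17.671
Arc 2: start y=0.000, vy=17.671 → t=3.606, apex=15.933, x_land=34.404, impact vy=-17.671
  bounce: vy ← 0.84·17.671 = 14.844
Arc 3: start y=0.000, vy=14.844 → t=3.029, apex=11.242, x_land=48.006, impact vy=-14.844
  bounce: vy ← 0.84·14.844 = 12.469
Arc 4: start y=0.000, vy=12.469 → t=2.545, apex=7.932, x_land=59.431, impact vy=-12.469
  bounce: vy ← 0.84·12.469 = 10.474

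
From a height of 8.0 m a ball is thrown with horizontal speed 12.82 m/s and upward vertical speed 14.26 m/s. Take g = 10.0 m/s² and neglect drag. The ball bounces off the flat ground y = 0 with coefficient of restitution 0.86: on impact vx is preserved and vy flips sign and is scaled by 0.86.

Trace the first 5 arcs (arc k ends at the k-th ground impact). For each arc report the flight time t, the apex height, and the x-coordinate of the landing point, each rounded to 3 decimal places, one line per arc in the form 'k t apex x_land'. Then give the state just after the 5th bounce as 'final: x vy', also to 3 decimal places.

Arc 1: start y=8.000, vy=14.260 → t=3.332, apex=18.167, x_land=42.718, impact vy=-19.062
  bounce: vy ← 0.86·19.062 = 16.393
Arc 2: start y=0.000, vy=16.393 → t=3.279, apex=13.437, x_land=84.750, impact vy=-16.393
  bounce: vy ← 0.86·16.393 = 14.098
Arc 3: start y=0.000, vy=14.098 → t=2.820, apex=9.938, x_land=120.897, impact vy=-14.098
  bounce: vy ← 0.86·14.098 = 12.124
Arc 4: start y=0.000, vy=12.124 → t=2.425, apex=7.350, x_land=151.984, impact vy=-12.124
  bounce: vy ← 0.86·12.124 = 10.427
Arc 5: start y=0.000, vy=10.427 → t=2.085, apex=5.436, x_land=178.719, impact vy=-10.427
  bounce: vy ← 0.86·10.427 = 8.967

1 3.332 18.167 42.718
2 3.279 13.437 84.750
3 2.820 9.938 120.897
4 2.425 7.350 151.984
5 2.085 5.436 178.719
final: 178.719 8.967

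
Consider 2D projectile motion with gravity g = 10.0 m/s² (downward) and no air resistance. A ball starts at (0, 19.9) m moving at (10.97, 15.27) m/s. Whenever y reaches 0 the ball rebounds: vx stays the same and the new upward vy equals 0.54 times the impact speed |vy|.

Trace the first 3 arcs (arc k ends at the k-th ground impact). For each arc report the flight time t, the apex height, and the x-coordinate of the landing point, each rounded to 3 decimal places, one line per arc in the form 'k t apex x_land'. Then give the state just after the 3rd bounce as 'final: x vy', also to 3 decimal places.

Arc 1: start y=19.900, vy=15.270 → t=4.039, apex=31.559, x_land=44.311, impact vy=-25.123
  bounce: vy ← 0.54·25.123 = 13.567
Arc 2: start y=0.000, vy=13.567 → t=2.713, apex=9.203, x_land=74.076, impact vy=-13.567
  bounce: vy ← 0.54·13.567 = 7.326
Arc 3: start y=0.000, vy=7.326 → t=1.465, apex=2.683, x_land=90.149, impact vy=-7.326
  bounce: vy ← 0.54·7.326 = 3.956

1 4.039 31.559 44.311
2 2.713 9.203 74.076
3 1.465 2.683 90.149
final: 90.149 3.956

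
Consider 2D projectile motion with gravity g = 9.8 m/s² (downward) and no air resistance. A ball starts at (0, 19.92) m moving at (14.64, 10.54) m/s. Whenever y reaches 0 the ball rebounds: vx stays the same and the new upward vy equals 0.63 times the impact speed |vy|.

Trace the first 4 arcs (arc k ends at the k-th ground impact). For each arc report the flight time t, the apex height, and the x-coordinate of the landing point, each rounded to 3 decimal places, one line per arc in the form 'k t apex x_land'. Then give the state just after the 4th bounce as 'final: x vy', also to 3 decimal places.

1 3.361 25.588 49.200
2 2.879 10.156 91.354
3 1.814 4.031 117.910
4 1.143 1.600 134.641
final: 134.641 3.528

Arc 1: start y=19.920, vy=10.540 → t=3.361, apex=25.588, x_land=49.200, impact vy=-22.395
  bounce: vy ← 0.63·22.395 = 14.109
Arc 2: start y=0.000, vy=14.109 → t=2.879, apex=10.156, x_land=91.354, impact vy=-14.109
  bounce: vy ← 0.63·14.109 = 8.888
Arc 3: start y=0.000, vy=8.888 → t=1.814, apex=4.031, x_land=117.910, impact vy=-8.888
  bounce: vy ← 0.63·8.888 = 5.600
Arc 4: start y=0.000, vy=5.600 → t=1.143, apex=1.600, x_land=134.641, impact vy=-5.600
  bounce: vy ← 0.63·5.600 = 3.528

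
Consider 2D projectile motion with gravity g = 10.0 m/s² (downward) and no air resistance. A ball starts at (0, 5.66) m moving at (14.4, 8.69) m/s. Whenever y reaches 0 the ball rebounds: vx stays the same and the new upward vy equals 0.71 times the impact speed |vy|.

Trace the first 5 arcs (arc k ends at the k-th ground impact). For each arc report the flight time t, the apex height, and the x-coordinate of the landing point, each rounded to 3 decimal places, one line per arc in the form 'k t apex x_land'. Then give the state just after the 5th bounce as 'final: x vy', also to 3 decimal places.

1 2.243 9.436 32.295
2 1.951 4.757 60.386
3 1.385 2.398 80.330
4 0.983 1.209 94.490
5 0.698 0.609 104.544
final: 104.544 2.479

Arc 1: start y=5.660, vy=8.690 → t=2.243, apex=9.436, x_land=32.295, impact vy=-13.737
  bounce: vy ← 0.71·13.737 = 9.754
Arc 2: start y=0.000, vy=9.754 → t=1.951, apex=4.757, x_land=60.386, impact vy=-9.754
  bounce: vy ← 0.71·9.754 = 6.925
Arc 3: start y=0.000, vy=6.925 → t=1.385, apex=2.398, x_land=80.330, impact vy=-6.925
  bounce: vy ← 0.71·6.925 = 4.917
Arc 4: start y=0.000, vy=4.917 → t=0.983, apex=1.209, x_land=94.490, impact vy=-4.917
  bounce: vy ← 0.71·4.917 = 3.491
Arc 5: start y=0.000, vy=3.491 → t=0.698, apex=0.609, x_land=104.544, impact vy=-3.491
  bounce: vy ← 0.71·3.491 = 2.479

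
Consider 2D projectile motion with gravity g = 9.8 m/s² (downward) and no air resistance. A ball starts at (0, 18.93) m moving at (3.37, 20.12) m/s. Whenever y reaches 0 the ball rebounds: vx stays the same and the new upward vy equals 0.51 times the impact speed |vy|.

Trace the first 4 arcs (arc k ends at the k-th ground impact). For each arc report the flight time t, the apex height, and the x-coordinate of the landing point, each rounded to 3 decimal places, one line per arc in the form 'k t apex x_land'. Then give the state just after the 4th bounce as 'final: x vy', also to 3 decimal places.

1 4.895 39.584 16.497
2 2.899 10.296 26.267
3 1.479 2.678 31.250
4 0.754 0.697 33.791
final: 33.791 1.884

Arc 1: start y=18.930, vy=20.120 → t=4.895, apex=39.584, x_land=16.497, impact vy=-27.854
  bounce: vy ← 0.51·27.854 = 14.206
Arc 2: start y=0.000, vy=14.206 → t=2.899, apex=10.296, x_land=26.267, impact vy=-14.206
  bounce: vy ← 0.51·14.206 = 7.245
Arc 3: start y=0.000, vy=7.245 → t=1.479, apex=2.678, x_land=31.250, impact vy=-7.245
  bounce: vy ← 0.51·7.245 = 3.695
Arc 4: start y=0.000, vy=3.695 → t=0.754, apex=0.697, x_land=33.791, impact vy=-3.695
  bounce: vy ← 0.51·3.695 = 1.884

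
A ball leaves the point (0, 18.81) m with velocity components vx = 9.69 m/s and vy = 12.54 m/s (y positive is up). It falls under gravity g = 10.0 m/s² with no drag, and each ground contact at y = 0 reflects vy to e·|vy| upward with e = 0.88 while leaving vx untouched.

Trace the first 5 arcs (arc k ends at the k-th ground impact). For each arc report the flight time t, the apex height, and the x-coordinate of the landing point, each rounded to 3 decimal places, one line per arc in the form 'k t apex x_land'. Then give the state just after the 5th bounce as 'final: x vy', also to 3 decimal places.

Arc 1: start y=18.810, vy=12.540 → t=3.564, apex=26.673, x_land=34.532, impact vy=-23.097
  bounce: vy ← 0.88·23.097 = 20.325
Arc 2: start y=0.000, vy=20.325 → t=4.065, apex=20.655, x_land=73.922, impact vy=-20.325
  bounce: vy ← 0.88·20.325 = 17.886
Arc 3: start y=0.000, vy=17.886 → t=3.577, apex=15.995, x_land=108.585, impact vy=-17.886
  bounce: vy ← 0.88·17.886 = 15.740
Arc 4: start y=0.000, vy=15.740 → t=3.148, apex=12.387, x_land=139.088, impact vy=-15.740
  bounce: vy ← 0.88·15.740 = 13.851
Arc 5: start y=0.000, vy=13.851 → t=2.770, apex=9.592, x_land=165.931, impact vy=-13.851
  bounce: vy ← 0.88·13.851 = 12.189

1 3.564 26.673 34.532
2 4.065 20.655 73.922
3 3.577 15.995 108.585
4 3.148 12.387 139.088
5 2.770 9.592 165.931
final: 165.931 12.189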